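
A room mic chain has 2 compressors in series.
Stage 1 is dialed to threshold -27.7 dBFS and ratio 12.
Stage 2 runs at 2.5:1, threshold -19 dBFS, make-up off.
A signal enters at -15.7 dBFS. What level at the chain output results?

-26.7 dBFS

Stage 1: 12 dB above -27.7 dBFS, reduced 12:1 to 1 dB above → -26.7 dBFS.
Stage 2: -26.7 dBFS is at or below the -19 dBFS threshold — no compression; output -26.7 dBFS.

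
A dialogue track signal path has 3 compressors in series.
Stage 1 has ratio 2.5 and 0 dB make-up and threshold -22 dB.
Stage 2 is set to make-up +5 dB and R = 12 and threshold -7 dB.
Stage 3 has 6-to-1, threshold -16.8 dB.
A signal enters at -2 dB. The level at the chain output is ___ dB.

-15.5 dB

Stage 1: 20 dB above -22 dB, reduced 2.5:1 to 8 dB above → -14 dB.
Stage 2: -14 dB is at or below the -7 dB threshold — no compression; make-up brings it to -9 dB.
Stage 3: overshoot 7.8 dB → 7.8/6 = 1.3 dB → -15.5 dB.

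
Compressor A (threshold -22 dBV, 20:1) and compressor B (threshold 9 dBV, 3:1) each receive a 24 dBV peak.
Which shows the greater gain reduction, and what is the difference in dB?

A: overshoot 46 dB → output overshoot 2.3 dB → GR 43.7 dB.
B: overshoot 15 dB → output overshoot 5 dB → GR 10 dB.
Difference: 33.7 dB in favour of A.

A, by 33.7 dB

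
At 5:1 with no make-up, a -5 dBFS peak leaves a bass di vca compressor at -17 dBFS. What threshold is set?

Input is 15 dB above T (since output overshoot × R = input overshoot: (-17 − T)·5 = -5 − T gives T = -20 dBFS).
Check: -20 + (-5 − (-20))/5 = -20 + 3 = -17 dBFS. ✓

-20 dBFS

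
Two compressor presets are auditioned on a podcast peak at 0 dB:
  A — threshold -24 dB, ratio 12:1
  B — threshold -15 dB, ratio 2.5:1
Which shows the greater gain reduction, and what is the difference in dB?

A, by 13 dB

A: GR = 24 − 24/12 = 22 dB.
B: GR = 15 − 15/2.5 = 9 dB.
A reduces 13 dB more.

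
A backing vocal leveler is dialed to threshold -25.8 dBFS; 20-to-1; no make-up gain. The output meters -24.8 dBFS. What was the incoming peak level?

The compressed level sits -24.8 − (-25.8) = 1 dB over threshold.
Before 20:1 compression the overshoot was 1 × 20 = 20 dB, so input = -25.8 + 20 = -5.8 dBFS.

-5.8 dBFS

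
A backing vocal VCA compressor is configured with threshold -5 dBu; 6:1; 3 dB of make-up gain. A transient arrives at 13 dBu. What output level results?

Overshoot: 13 − (-5) = 18 dB.
At 6:1 the overshoot is divided by 6, leaving 3 dB above threshold.
So the level is -5 + 3 = -2 dBu; make-up adds 3 dB, giving 1 dBu.

1 dBu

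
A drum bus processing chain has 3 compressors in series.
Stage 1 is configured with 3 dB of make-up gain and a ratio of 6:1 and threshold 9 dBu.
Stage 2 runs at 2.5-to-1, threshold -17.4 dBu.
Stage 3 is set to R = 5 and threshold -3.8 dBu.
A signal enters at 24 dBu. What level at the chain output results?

-4.64 dBu

Stage 1: 15 dB above 9 dBu, reduced 6:1 to 2.5 dB above → 11.5 dBu; +3 dB make-up → 14.5 dBu.
Stage 2: overshoot 31.9 dB → 31.9/2.5 = 12.76 dB → -4.64 dBu.
Stage 3: -4.64 dBu is at or below the -3.8 dBu threshold — no compression; output -4.64 dBu.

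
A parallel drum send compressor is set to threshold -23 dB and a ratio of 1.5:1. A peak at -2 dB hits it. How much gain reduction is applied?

7 dB

-2 dB exceeds the threshold by 21 dB.
A 1.5:1 ratio leaves 14 dB of that excess.
GR = overshoot in − overshoot out = 21 − 14 = 7 dB.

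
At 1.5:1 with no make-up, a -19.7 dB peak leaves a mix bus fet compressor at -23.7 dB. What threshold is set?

-31.7 dB

Let T be the threshold. Output overshoot = (input overshoot)/R, so -23.7 − T = (-19.7 − T)/1.5.
1.5·(-23.7 − T) = -19.7 − T → 0.5·T = -35.55 − (-19.7) = -15.85.
T = -15.85/0.5 = -31.7 dB.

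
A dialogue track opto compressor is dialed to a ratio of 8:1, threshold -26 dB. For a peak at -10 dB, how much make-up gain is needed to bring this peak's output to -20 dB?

Overshoot 16 dB → 16/8 = 2 dB after compression, so the compressed level is -26 + 2 = -24 dB.
Make-up = target − compressed = -20 − (-24) = 4 dB.

4 dB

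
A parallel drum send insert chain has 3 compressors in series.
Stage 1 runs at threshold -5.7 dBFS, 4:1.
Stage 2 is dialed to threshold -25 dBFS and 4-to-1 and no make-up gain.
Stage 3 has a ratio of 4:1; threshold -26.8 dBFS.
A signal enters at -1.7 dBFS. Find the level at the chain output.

-25.08125 dBFS

Stage 1: overshoot 4 dB → 4/4 = 1 dB → -4.7 dBFS.
Stage 2: overshoot 20.3 dB → 20.3/4 = 5.075 dB → -19.925 dBFS.
Stage 3: -19.925 dBFS is 6.875 dB over -26.8 dBFS; at 4:1 that becomes 1.71875 dB over, giving -25.08125 dBFS.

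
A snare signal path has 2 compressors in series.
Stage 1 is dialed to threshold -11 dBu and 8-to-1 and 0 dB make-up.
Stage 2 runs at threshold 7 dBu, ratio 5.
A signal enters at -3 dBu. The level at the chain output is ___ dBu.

Stage 1: 8 dB above -11 dBu, reduced 8:1 to 1 dB above → -10 dBu.
Stage 2: -10 dBu ≤ 7 dBu, so stage 2 doesn't engage; output -10 dBu.

-10 dBu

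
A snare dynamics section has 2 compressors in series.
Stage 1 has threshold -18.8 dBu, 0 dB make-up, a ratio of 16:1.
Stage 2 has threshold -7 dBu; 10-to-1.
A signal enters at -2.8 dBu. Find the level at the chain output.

Stage 1: overshoot 16 dB → 16/16 = 1 dB → -17.8 dBu.
Stage 2: -17.8 dBu is at or below the -7 dBu threshold — no compression; output -17.8 dBu.

-17.8 dBu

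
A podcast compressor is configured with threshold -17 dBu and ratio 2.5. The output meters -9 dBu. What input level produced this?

3 dBu

That's 8 dB above the -17 dBu threshold.
Input overshoot = R × output overshoot = 20 dB → input = -17 + 20 = 3 dBu.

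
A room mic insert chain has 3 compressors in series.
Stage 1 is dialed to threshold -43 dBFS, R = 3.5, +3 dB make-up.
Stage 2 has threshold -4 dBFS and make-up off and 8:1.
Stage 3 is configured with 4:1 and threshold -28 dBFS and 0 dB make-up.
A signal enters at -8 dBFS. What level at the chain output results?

-30 dBFS

Stage 1: overshoot 35 dB → 35/3.5 = 10 dB → -33 dBFS; +3 dB make-up → -30 dBFS.
Stage 2: -30 dBFS ≤ -4 dBFS, so stage 2 doesn't engage; output -30 dBFS.
Stage 3: -30 dBFS ≤ -28 dBFS, so stage 3 doesn't engage; output -30 dBFS.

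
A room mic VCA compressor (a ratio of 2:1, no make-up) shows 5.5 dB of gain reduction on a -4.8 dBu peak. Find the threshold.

-15.8 dBu

Let T be the threshold. Output overshoot = (input overshoot)/R, so -10.3 − T = (-4.8 − T)/2.
2·(-10.3 − T) = -4.8 − T → 1·T = -20.6 − (-4.8) = -15.8.
T = -15.8/1 = -15.8 dBu.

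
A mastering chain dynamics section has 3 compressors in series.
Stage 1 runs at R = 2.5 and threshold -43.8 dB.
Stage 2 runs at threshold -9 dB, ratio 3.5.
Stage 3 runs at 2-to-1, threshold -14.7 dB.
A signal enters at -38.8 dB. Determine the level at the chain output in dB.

-41.8 dB

Stage 1: overshoot 5 dB → 5/2.5 = 2 dB → -41.8 dB.
Stage 2: below threshold (-41.8 ≤ -9); passes unchanged; output -41.8 dB.
Stage 3: below threshold (-41.8 ≤ -14.7); passes unchanged; output -41.8 dB.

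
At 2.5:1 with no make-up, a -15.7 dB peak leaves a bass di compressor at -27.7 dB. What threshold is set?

-35.7 dB

Let T be the threshold. Output overshoot = (input overshoot)/R, so -27.7 − T = (-15.7 − T)/2.5.
2.5·(-27.7 − T) = -15.7 − T → 1.5·T = -69.25 − (-15.7) = -53.55.
T = -53.55/1.5 = -35.7 dB.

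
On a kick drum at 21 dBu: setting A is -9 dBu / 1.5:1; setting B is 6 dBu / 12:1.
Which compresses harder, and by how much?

A: GR = 30 − 30/1.5 = 10 dB.
B: GR = 15 − 15/12 = 13.75 dB.
Difference: 3.75 dB in favour of B.

B, by 3.75 dB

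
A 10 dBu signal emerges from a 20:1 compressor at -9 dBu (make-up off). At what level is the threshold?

-10 dBu

Let T be the threshold. Output overshoot = (input overshoot)/R, so -9 − T = (10 − T)/20.
20·(-9 − T) = 10 − T → 19·T = -180 − 10 = -190.
T = -190/19 = -10 dBu.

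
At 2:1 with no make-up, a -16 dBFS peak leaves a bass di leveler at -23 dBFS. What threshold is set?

-30 dBFS

Gain reduction = -16 − (-23) = 7 dB; output overshoot = GR / (R − 1) = 7 / 1 = 7 dB.
Threshold = output − output overshoot = -23 − 7 = -30 dBFS.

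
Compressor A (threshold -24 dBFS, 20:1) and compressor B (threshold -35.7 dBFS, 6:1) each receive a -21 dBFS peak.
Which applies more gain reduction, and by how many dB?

A: 3 dB over, compressed to 0.15 dB over, so 2.85 dB of GR.
B: 14.7 dB over, compressed to 2.45 dB over, so 12.25 dB of GR.
B applies 9.4 dB more gain reduction.

B, by 9.4 dB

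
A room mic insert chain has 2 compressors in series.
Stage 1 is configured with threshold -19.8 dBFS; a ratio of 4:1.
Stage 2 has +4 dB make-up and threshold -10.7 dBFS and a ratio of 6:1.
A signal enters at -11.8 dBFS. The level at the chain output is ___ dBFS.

-13.8 dBFS

Stage 1: overshoot 8 dB → 8/4 = 2 dB → -17.8 dBFS.
Stage 2: below threshold (-17.8 ≤ -10.7); passes unchanged; make-up brings it to -13.8 dBFS.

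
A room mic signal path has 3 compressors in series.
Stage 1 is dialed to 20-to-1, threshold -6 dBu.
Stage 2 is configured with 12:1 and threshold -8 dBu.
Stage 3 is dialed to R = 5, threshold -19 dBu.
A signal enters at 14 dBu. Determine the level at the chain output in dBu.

-16.75 dBu

Stage 1: 14 dBu is 20 dB over -6 dBu; at 20:1 that becomes 1 dB over, giving -5 dBu.
Stage 2: overshoot 3 dB → 3/12 = 0.25 dB → -7.75 dBu.
Stage 3: overshoot 11.25 dB → 11.25/5 = 2.25 dB → -16.75 dBu.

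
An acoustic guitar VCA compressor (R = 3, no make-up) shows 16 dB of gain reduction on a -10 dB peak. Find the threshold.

Input is 24 dB above T (since output overshoot × R = input overshoot: (-26 − T)·3 = -10 − T gives T = -34 dB).
Check: -34 + (-10 − (-34))/3 = -34 + 8 = -26 dB. ✓

-34 dB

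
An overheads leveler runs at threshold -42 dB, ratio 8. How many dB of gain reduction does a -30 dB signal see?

10.5 dB

The signal is 12 dB above threshold.
At 8:1, output sits 12/8 = 1.5 dB above threshold.
So the signal is attenuated by 12 − 1.5 = 10.5 dB.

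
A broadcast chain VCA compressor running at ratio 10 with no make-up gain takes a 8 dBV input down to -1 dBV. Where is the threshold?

Gain reduction = 8 − (-1) = 9 dB; output overshoot = GR / (R − 1) = 9 / 9 = 1 dB.
Threshold = output − output overshoot = -1 − 1 = -2 dBV.

-2 dBV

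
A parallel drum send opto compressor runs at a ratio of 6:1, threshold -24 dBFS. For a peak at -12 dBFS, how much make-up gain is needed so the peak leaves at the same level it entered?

10 dB

Without make-up, output = threshold + overshoot/6 = -24 + 2 = -22 dBFS.
Gap to target: 10 dB.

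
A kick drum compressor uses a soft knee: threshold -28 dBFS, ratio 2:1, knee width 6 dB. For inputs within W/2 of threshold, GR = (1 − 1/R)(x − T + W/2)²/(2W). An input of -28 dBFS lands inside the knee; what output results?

-28.375 dBFS

x − T + W/2 = -28 − (-28) + 3 = 3.
GR = (1 − 1/2) × 3² / 12 = 0.5 × 9 / 12 = 0.375 dB.
Output = -28 − 0.375 = -28.375 dBFS.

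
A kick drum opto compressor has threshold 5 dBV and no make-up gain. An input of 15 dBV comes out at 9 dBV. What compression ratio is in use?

2.5:1

Input overshoot = 15 − 5 = 10 dB; output overshoot = 9 − 5 = 4 dB.
Ratio = 10 / 4 = 2.5.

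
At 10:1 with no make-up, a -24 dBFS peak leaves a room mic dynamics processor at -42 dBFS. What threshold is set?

-44 dBFS

Let T be the threshold. Output overshoot = (input overshoot)/R, so -42 − T = (-24 − T)/10.
10·(-42 − T) = -24 − T → 9·T = -420 − (-24) = -396.
T = -396/9 = -44 dBFS.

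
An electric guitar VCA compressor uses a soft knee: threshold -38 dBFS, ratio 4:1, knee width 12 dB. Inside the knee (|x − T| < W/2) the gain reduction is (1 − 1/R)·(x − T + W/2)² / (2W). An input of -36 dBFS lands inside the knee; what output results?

-38 dBFS

x − T + W/2 = -36 − (-38) + 6 = 8.
GR = (1 − 1/4) × 8² / 24 = 0.75 × 64 / 24 = 2 dB.
Output = -36 − 2 = -38 dBFS.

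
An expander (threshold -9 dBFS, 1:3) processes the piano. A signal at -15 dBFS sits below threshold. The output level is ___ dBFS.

The input is 6 dB below the -9 dBFS threshold.
A 1:3 expander multiplies undershoot by 3: 6 × 3 = 18 dB below threshold.
Output = -9 − 18 = -27 dBFS.

-27 dBFS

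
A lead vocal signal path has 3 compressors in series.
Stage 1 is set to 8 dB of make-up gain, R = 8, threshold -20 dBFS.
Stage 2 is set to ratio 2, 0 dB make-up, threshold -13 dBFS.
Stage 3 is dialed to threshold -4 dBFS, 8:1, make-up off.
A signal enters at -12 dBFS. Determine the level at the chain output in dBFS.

Stage 1: -12 dBFS is 8 dB over -20 dBFS; at 8:1 that becomes 1 dB over, giving -19 dBFS; +8 dB make-up → -11 dBFS.
Stage 2: 2 dB above -13 dBFS, reduced 2:1 to 1 dB above → -12 dBFS.
Stage 3: -12 dBFS is at or below the -4 dBFS threshold — no compression; output -12 dBFS.

-12 dBFS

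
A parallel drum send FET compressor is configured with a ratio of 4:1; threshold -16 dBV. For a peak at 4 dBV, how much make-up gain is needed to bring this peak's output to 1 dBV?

12 dB

The peak compresses to -16 + 20/4 = -11 dBV.
To reach 1 dBV requires 1 − (-11) = 12 dB of make-up.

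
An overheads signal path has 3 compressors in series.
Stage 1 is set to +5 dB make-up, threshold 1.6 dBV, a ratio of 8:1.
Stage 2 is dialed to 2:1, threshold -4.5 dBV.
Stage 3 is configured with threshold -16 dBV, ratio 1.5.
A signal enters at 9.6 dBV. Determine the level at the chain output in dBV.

-4.3 dBV

Stage 1: 8 dB above 1.6 dBV, reduced 8:1 to 1 dB above → 2.6 dBV; +5 dB make-up → 7.6 dBV.
Stage 2: 7.6 dBV is 12.1 dB over -4.5 dBV; at 2:1 that becomes 6.05 dB over, giving 1.55 dBV.
Stage 3: 1.55 dBV is 17.55 dB over -16 dBV; at 1.5:1 that becomes 11.7 dB over, giving -4.3 dBV.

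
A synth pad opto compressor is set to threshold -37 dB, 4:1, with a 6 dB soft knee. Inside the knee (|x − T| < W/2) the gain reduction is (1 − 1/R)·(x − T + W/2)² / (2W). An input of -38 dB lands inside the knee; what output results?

-38.25 dB

x − T + W/2 = -38 − (-37) + 3 = 2.
GR = (1 − 1/4) × 2² / 12 = 0.75 × 4 / 12 = 0.25 dB.
Output = -38 − 0.25 = -38.25 dB.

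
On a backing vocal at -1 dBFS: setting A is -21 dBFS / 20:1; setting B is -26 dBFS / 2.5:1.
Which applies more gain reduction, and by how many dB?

A, by 4 dB

A: GR = 20 − 20/20 = 19 dB.
B: GR = 25 − 25/2.5 = 15 dB.
Difference: 4 dB in favour of A.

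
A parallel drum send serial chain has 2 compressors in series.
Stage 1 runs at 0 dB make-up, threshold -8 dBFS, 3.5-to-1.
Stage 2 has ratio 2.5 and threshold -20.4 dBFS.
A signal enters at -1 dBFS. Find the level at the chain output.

Stage 1: overshoot 7 dB → 7/3.5 = 2 dB → -6 dBFS.
Stage 2: 14.4 dB above -20.4 dBFS, reduced 2.5:1 to 5.76 dB above → -14.64 dBFS.

-14.64 dBFS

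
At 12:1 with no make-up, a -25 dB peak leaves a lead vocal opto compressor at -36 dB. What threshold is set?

Input is 12 dB above T (since output overshoot × R = input overshoot: (-36 − T)·12 = -25 − T gives T = -37 dB).
Check: -37 + (-25 − (-37))/12 = -37 + 1 = -36 dB. ✓

-37 dB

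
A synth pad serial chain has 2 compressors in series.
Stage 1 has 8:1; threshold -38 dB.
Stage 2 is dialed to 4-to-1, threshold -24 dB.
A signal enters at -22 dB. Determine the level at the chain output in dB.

-36 dB

Stage 1: -22 dB is 16 dB over -38 dB; at 8:1 that becomes 2 dB over, giving -36 dB.
Stage 2: -36 dB is at or below the -24 dB threshold — no compression; output -36 dB.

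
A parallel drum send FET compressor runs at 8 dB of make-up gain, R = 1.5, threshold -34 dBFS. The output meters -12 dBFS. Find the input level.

Before make-up, the level was -12 − 8 = -20 dBFS.
The compressed level sits -20 − (-34) = 14 dB over threshold.
Input overshoot = R × output overshoot = 21 dB → input = -34 + 21 = -13 dBFS.

-13 dBFS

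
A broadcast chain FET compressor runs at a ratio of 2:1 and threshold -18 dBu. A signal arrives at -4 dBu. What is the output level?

Overshoot: -4 − (-18) = 14 dB.
At 2:1 the overshoot is divided by 2, leaving 7 dB above threshold.
Output = -18 + 7 = -11 dBu.

-11 dBu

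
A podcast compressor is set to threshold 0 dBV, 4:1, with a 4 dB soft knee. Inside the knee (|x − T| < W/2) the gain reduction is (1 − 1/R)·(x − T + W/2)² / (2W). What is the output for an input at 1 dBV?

0.15625 dBV

x − T + W/2 = 1 − 0 + 2 = 3.
GR = (1 − 1/4) × 3² / 8 = 0.75 × 9 / 8 = 0.84375 dB.
Output = 1 − 0.84375 = 0.15625 dBV.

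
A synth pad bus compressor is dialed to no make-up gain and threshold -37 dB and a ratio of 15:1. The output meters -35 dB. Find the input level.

Post-compression overshoot = -35 − (-37) = 2 dB.
Input overshoot = R × output overshoot = 30 dB → input = -37 + 30 = -7 dB.

-7 dB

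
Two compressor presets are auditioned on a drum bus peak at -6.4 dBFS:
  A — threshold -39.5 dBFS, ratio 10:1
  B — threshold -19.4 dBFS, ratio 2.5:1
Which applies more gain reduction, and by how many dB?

A, by 21.99 dB

A: GR = 33.1 − 33.1/10 = 29.79 dB.
B: GR = 13 − 13/2.5 = 7.8 dB.
A applies 21.99 dB more gain reduction.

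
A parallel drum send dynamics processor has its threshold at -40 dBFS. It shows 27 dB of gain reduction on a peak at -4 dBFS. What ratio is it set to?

4:1

Input overshoot = -4 − (-40) = 36 dB.
Output overshoot = 36 − 27 = 9 dB.
Ratio = input overshoot / output overshoot = 36 / 9 = 4.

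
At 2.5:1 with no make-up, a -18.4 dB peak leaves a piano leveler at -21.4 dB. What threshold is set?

Let T be the threshold. Output overshoot = (input overshoot)/R, so -21.4 − T = (-18.4 − T)/2.5.
2.5·(-21.4 − T) = -18.4 − T → 1.5·T = -53.5 − (-18.4) = -35.1.
T = -35.1/1.5 = -23.4 dB.

-23.4 dB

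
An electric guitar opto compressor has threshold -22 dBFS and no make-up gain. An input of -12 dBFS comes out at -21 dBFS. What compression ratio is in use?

Input overshoot = -12 − (-22) = 10 dB; output overshoot = -21 − (-22) = 1 dB.
Ratio = 10 / 1 = 10.

10:1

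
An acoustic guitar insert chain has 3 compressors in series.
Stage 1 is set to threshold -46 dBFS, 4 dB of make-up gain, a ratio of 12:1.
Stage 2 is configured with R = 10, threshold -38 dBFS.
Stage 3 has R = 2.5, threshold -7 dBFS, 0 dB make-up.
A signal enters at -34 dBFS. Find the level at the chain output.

-41 dBFS

Stage 1: 12 dB above -46 dBFS, reduced 12:1 to 1 dB above → -45 dBFS; +4 dB make-up → -41 dBFS.
Stage 2: -41 dBFS is at or below the -38 dBFS threshold — no compression; output -41 dBFS.
Stage 3: -41 dBFS ≤ -7 dBFS, so stage 3 doesn't engage; output -41 dBFS.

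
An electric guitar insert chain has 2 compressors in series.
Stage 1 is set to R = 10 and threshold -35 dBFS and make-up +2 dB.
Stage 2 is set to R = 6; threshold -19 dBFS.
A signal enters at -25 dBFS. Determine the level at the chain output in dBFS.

Stage 1: 10 dB above -35 dBFS, reduced 10:1 to 1 dB above → -34 dBFS; +2 dB make-up → -32 dBFS.
Stage 2: -32 dBFS is at or below the -19 dBFS threshold — no compression; output -32 dBFS.

-32 dBFS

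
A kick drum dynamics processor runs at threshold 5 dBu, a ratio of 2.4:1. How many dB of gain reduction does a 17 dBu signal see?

7 dB

17 dBu exceeds the threshold by 12 dB.
A 2.4:1 ratio leaves 5 dB of that excess.
GR = overshoot in − overshoot out = 12 − 5 = 7 dB.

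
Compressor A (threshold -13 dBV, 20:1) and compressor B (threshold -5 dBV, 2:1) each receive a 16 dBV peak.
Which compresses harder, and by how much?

A: overshoot 29 dB → output overshoot 1.45 dB → GR 27.55 dB.
B: overshoot 21 dB → output overshoot 10.5 dB → GR 10.5 dB.
Difference: 17.05 dB in favour of A.

A, by 17.05 dB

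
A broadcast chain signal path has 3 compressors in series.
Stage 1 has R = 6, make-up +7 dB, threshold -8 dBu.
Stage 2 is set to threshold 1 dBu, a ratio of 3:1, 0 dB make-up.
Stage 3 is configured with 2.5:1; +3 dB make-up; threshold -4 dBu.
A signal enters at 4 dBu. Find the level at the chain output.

Stage 1: overshoot 12 dB → 12/6 = 2 dB → -6 dBu; +7 dB make-up → 1 dBu.
Stage 2: 1 dBu is at or below the 1 dBu threshold — no compression; output 1 dBu.
Stage 3: 1 dBu is 5 dB over -4 dBu; at 2.5:1 that becomes 2 dB over, giving -2 dBu; +3 dB make-up → 1 dBu.

1 dBu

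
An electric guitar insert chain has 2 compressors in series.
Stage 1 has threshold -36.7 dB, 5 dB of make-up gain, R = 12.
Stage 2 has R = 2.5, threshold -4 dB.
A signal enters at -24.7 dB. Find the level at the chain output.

Stage 1: overshoot 12 dB → 12/12 = 1 dB → -35.7 dB; +5 dB make-up → -30.7 dB.
Stage 2: -30.7 dB is at or below the -4 dB threshold — no compression; output -30.7 dB.

-30.7 dB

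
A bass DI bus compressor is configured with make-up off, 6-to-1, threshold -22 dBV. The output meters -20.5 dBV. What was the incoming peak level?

The compressed level sits -20.5 − (-22) = 1.5 dB over threshold.
Input overshoot = R × output overshoot = 9 dB → input = -22 + 9 = -13 dBV.

-13 dBV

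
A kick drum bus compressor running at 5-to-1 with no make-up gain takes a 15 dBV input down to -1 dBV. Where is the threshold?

-5 dBV

Input is 20 dB above T (since output overshoot × R = input overshoot: (-1 − T)·5 = 15 − T gives T = -5 dBV).
Check: -5 + (15 − (-5))/5 = -5 + 4 = -1 dBV. ✓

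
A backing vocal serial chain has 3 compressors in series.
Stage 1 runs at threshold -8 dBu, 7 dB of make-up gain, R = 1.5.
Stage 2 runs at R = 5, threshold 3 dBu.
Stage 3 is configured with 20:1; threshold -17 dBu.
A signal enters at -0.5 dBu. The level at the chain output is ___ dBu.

-15.99 dBu

Stage 1: -0.5 dBu is 7.5 dB over -8 dBu; at 1.5:1 that becomes 5 dB over, giving -3 dBu; +7 dB make-up → 4 dBu.
Stage 2: overshoot 1 dB → 1/5 = 0.2 dB → 3.2 dBu.
Stage 3: 20.2 dB above -17 dBu, reduced 20:1 to 1.01 dB above → -15.99 dBu.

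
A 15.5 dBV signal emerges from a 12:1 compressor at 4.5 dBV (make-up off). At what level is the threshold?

3.5 dBV

Let T be the threshold. Output overshoot = (input overshoot)/R, so 4.5 − T = (15.5 − T)/12.
12·(4.5 − T) = 15.5 − T → 11·T = 54 − 15.5 = 38.5.
T = 38.5/11 = 3.5 dBV.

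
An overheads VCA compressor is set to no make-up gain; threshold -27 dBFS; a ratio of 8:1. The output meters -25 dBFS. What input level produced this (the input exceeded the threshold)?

The compressed level sits -25 − (-27) = 2 dB over threshold.
Before 8:1 compression the overshoot was 2 × 8 = 16 dB, so input = -27 + 16 = -11 dBFS.

-11 dBFS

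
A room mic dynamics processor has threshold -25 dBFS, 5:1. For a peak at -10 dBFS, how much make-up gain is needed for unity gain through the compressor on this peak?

Without make-up, output = threshold + overshoot/5 = -25 + 3 = -22 dBFS.
Gap to target: 12 dB.

12 dB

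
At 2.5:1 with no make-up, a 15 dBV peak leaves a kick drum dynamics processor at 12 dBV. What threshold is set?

Input is 5 dB above T (since output overshoot × R = input overshoot: (12 − T)·2.5 = 15 − T gives T = 10 dBV).
Check: 10 + (15 − 10)/2.5 = 10 + 2 = 12 dBV. ✓

10 dBV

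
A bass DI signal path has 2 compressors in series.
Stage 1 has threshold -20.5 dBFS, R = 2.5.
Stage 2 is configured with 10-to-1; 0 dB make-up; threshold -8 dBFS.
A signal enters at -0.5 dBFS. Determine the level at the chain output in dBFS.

Stage 1: -0.5 dBFS is 20 dB over -20.5 dBFS; at 2.5:1 that becomes 8 dB over, giving -12.5 dBFS.
Stage 2: -12.5 dBFS is at or below the -8 dBFS threshold — no compression; output -12.5 dBFS.

-12.5 dBFS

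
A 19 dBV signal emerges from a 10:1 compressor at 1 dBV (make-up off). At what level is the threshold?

Gain reduction = 19 − 1 = 18 dB; output overshoot = GR / (R − 1) = 18 / 9 = 2 dB.
Threshold = output − output overshoot = 1 − 2 = -1 dBV.

-1 dBV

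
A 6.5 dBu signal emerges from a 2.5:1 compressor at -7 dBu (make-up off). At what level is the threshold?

-16 dBu

Input is 22.5 dB above T (since output overshoot × R = input overshoot: (-7 − T)·2.5 = 6.5 − T gives T = -16 dBu).
Check: -16 + (6.5 − (-16))/2.5 = -16 + 9 = -7 dBu. ✓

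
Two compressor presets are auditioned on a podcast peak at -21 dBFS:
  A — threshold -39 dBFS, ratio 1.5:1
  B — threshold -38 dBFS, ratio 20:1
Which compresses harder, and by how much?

B, by 10.15 dB

A: 18 dB over, compressed to 12 dB over, so 6 dB of GR.
B: 17 dB over, compressed to 0.85 dB over, so 16.15 dB of GR.
B applies 10.15 dB more gain reduction.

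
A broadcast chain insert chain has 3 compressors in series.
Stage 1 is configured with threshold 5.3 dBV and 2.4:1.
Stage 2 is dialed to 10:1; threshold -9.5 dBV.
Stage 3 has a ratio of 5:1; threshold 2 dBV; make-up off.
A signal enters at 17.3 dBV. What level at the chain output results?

Stage 1: 17.3 dBV is 12 dB over 5.3 dBV; at 2.4:1 that becomes 5 dB over, giving 10.3 dBV.
Stage 2: 19.8 dB above -9.5 dBV, reduced 10:1 to 1.98 dB above → -7.52 dBV.
Stage 3: below threshold (-7.52 ≤ 2); passes unchanged; output -7.52 dBV.

-7.52 dBV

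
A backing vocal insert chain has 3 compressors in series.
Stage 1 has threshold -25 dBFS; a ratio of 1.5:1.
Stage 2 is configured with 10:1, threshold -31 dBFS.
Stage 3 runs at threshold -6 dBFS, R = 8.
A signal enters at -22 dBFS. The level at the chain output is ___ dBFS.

Stage 1: overshoot 3 dB → 3/1.5 = 2 dB → -23 dBFS.
Stage 2: overshoot 8 dB → 8/10 = 0.8 dB → -30.2 dBFS.
Stage 3: below threshold (-30.2 ≤ -6); passes unchanged; output -30.2 dBFS.

-30.2 dBFS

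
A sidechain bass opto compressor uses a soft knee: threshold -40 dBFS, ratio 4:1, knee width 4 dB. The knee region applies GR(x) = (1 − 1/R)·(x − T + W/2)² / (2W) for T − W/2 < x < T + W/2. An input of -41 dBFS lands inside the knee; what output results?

-41.09375 dBFS

x − T + W/2 = -41 − (-40) + 2 = 1.
GR = (1 − 1/4) × 1² / 8 = 0.75 × 1 / 8 = 0.09375 dB.
Output = -41 − 0.09375 = -41.09375 dBFS.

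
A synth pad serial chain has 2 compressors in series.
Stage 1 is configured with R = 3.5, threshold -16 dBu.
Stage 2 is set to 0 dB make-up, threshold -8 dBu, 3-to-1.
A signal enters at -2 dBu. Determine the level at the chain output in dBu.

-12 dBu

Stage 1: 14 dB above -16 dBu, reduced 3.5:1 to 4 dB above → -12 dBu.
Stage 2: -12 dBu is at or below the -8 dBu threshold — no compression; output -12 dBu.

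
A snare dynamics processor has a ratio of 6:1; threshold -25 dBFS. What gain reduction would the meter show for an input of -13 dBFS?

Overshoot = -13 − (-25) = 12 dB.
After 6:1 compression the overshoot becomes 12/6 = 2 dB.
So the signal is attenuated by 12 − 2 = 10 dB.

10 dB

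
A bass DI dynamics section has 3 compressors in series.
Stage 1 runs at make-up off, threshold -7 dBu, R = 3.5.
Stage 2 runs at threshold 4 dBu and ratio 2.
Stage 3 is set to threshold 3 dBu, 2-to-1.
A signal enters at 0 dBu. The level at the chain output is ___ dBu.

-5 dBu

Stage 1: 7 dB above -7 dBu, reduced 3.5:1 to 2 dB above → -5 dBu.
Stage 2: -5 dBu is at or below the 4 dBu threshold — no compression; output -5 dBu.
Stage 3: below threshold (-5 ≤ 3); passes unchanged; output -5 dBu.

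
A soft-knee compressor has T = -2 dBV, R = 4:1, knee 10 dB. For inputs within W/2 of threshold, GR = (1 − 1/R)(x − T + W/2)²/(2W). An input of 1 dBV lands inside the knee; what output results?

x − T + W/2 = 1 − (-2) + 5 = 8.
GR = (1 − 1/4) × 8² / 20 = 0.75 × 64 / 20 = 2.4 dB.
Output = 1 − 2.4 = -1.4 dBV.

-1.4 dBV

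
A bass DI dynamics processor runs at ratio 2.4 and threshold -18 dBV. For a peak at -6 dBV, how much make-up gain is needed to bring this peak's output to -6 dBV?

7 dB

Without make-up, output = threshold + overshoot/2.4 = -18 + 5 = -13 dBV.
Gap to target: 7 dB.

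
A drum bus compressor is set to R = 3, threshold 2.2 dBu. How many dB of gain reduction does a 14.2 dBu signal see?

14.2 dBu exceeds the threshold by 12 dB.
After 3:1 compression the overshoot becomes 12/3 = 4 dB.
GR = overshoot in − overshoot out = 12 − 4 = 8 dB.

8 dB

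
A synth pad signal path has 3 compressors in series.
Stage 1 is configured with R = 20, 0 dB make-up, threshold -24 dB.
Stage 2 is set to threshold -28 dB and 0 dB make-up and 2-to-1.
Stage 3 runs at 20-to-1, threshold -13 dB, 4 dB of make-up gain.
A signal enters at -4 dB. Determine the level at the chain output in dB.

-21.5 dB

Stage 1: 20 dB above -24 dB, reduced 20:1 to 1 dB above → -23 dB.
Stage 2: overshoot 5 dB → 5/2 = 2.5 dB → -25.5 dB.
Stage 3: below threshold (-25.5 ≤ -13); passes unchanged; make-up brings it to -21.5 dB.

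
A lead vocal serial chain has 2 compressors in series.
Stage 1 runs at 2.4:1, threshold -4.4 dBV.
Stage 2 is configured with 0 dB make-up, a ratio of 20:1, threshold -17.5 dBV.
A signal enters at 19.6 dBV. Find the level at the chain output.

Stage 1: 19.6 dBV is 24 dB over -4.4 dBV; at 2.4:1 that becomes 10 dB over, giving 5.6 dBV.
Stage 2: 5.6 dBV is 23.1 dB over -17.5 dBV; at 20:1 that becomes 1.155 dB over, giving -16.345 dBV.

-16.345 dBV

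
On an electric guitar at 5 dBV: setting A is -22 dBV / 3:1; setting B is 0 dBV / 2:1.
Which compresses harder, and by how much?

A, by 15.5 dB

A: overshoot 27 dB → output overshoot 9 dB → GR 18 dB.
B: overshoot 5 dB → output overshoot 2.5 dB → GR 2.5 dB.
A applies 15.5 dB more gain reduction.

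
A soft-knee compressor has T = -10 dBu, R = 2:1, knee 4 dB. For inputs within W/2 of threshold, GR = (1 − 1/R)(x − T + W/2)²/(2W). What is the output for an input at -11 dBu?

x − T + W/2 = -11 − (-10) + 2 = 1.
GR = (1 − 1/2) × 1² / 8 = 0.5 × 1 / 8 = 0.0625 dB.
Output = -11 − 0.0625 = -11.0625 dBu.

-11.0625 dBu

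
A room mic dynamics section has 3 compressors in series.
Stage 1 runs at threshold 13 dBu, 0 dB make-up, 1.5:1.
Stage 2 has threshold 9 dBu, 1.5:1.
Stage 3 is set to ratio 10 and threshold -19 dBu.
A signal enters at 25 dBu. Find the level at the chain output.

Stage 1: overshoot 12 dB → 12/1.5 = 8 dB → 21 dBu.
Stage 2: 12 dB above 9 dBu, reduced 1.5:1 to 8 dB above → 17 dBu.
Stage 3: overshoot 36 dB → 36/10 = 3.6 dB → -15.4 dBu.

-15.4 dBu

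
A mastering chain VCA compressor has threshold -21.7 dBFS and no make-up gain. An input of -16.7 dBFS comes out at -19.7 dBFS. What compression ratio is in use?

Input overshoot = -16.7 − (-21.7) = 5 dB; output overshoot = -19.7 − (-21.7) = 2 dB.
Ratio = 5 / 2 = 2.5.

2.5:1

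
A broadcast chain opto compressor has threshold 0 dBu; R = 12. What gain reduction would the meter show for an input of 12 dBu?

11 dB

Overshoot = 12 − 0 = 12 dB.
A 12:1 ratio leaves 1 dB of that excess.
GR = overshoot in − overshoot out = 12 − 1 = 11 dB.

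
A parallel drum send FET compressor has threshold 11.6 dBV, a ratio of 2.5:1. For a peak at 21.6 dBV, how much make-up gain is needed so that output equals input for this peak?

6 dB

The peak compresses to 11.6 + 10/2.5 = 15.6 dBV.
To reach 21.6 dBV requires 21.6 − 15.6 = 6 dB of make-up.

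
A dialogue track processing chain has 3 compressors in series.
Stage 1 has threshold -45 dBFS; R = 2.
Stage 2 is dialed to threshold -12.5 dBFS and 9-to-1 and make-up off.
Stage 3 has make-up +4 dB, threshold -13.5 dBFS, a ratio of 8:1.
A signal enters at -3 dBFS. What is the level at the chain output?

Stage 1: -3 dBFS is 42 dB over -45 dBFS; at 2:1 that becomes 21 dB over, giving -24 dBFS.
Stage 2: -24 dBFS ≤ -12.5 dBFS, so stage 2 doesn't engage; output -24 dBFS.
Stage 3: below threshold (-24 ≤ -13.5); passes unchanged; make-up brings it to -20 dBFS.

-20 dBFS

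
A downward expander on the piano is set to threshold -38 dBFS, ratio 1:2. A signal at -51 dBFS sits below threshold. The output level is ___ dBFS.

Undershoot = (-38) − (-51) = 13 dB.
At 1:2, that expands to 26 dB under threshold.
Output = -38 − 26 = -64 dBFS.

-64 dBFS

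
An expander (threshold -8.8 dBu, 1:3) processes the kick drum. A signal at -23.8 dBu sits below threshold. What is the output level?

Below threshold, a 1:3 expander applies gain = (3−1)×(T − x) of attenuation.
(3−1) × 15 = 30 dB, so output = -23.8 − 30 = -53.8 dBu.

-53.8 dBu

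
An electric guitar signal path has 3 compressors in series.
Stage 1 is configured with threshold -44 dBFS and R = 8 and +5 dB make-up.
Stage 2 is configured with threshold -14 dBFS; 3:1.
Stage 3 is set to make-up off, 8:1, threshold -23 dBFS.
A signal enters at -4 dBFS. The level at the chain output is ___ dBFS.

Stage 1: overshoot 40 dB → 40/8 = 5 dB → -39 dBFS; +5 dB make-up → -34 dBFS.
Stage 2: -34 dBFS is at or below the -14 dBFS threshold — no compression; output -34 dBFS.
Stage 3: -34 dBFS ≤ -23 dBFS, so stage 3 doesn't engage; output -34 dBFS.

-34 dBFS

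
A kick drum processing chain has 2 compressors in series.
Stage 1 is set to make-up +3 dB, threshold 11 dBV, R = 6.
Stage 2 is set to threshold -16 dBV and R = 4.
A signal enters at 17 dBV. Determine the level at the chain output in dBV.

Stage 1: overshoot 6 dB → 6/6 = 1 dB → 12 dBV; +3 dB make-up → 15 dBV.
Stage 2: overshoot 31 dB → 31/4 = 7.75 dB → -8.25 dBV.

-8.25 dBV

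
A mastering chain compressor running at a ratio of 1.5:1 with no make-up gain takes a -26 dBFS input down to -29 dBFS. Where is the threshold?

Let T be the threshold. Output overshoot = (input overshoot)/R, so -29 − T = (-26 − T)/1.5.
1.5·(-29 − T) = -26 − T → 0.5·T = -43.5 − (-26) = -17.5.
T = -17.5/0.5 = -35 dBFS.

-35 dBFS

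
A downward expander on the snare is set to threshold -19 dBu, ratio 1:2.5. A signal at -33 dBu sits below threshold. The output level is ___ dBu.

-54 dBu

Undershoot = (-19) − (-33) = 14 dB.
At 1:2.5, that expands to 35 dB under threshold.
Output = -19 − 35 = -54 dBu.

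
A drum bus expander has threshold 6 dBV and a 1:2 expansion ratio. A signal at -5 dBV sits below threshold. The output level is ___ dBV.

-16 dBV

Undershoot = 6 − (-5) = 11 dB.
At 1:2, that expands to 22 dB under threshold.
Output = 6 − 22 = -16 dBV.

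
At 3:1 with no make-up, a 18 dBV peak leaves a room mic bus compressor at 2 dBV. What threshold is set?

Let T be the threshold. Output overshoot = (input overshoot)/R, so 2 − T = (18 − T)/3.
3·(2 − T) = 18 − T → 2·T = 6 − 18 = -12.
T = -12/2 = -6 dBV.

-6 dBV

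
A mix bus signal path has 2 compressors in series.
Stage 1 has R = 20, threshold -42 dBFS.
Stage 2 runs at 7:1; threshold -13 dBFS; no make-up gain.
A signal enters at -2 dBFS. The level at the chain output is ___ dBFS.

Stage 1: -2 dBFS is 40 dB over -42 dBFS; at 20:1 that becomes 2 dB over, giving -40 dBFS.
Stage 2: -40 dBFS ≤ -13 dBFS, so stage 2 doesn't engage; output -40 dBFS.

-40 dBFS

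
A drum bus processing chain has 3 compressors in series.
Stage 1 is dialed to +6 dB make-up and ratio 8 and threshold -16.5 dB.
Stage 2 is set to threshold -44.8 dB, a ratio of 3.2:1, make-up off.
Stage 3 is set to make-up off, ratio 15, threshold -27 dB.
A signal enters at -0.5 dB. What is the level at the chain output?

Stage 1: 16 dB above -16.5 dB, reduced 8:1 to 2 dB above → -14.5 dB; +6 dB make-up → -8.5 dB.
Stage 2: 36.3 dB above -44.8 dB, reduced 3.2:1 to 11.34375 dB above → -33.45625 dB.
Stage 3: -33.45625 dB is at or below the -27 dB threshold — no compression; output -33.45625 dB.

-33.45625 dB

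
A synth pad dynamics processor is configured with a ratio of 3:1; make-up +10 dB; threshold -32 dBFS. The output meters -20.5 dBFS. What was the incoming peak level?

-27.5 dBFS

Stripping the +10 dB make-up gives -30.5 dBFS at the gain stage.
Post-compression overshoot = -30.5 − (-32) = 1.5 dB.
Before 3:1 compression the overshoot was 1.5 × 3 = 4.5 dB, so input = -32 + 4.5 = -27.5 dBFS.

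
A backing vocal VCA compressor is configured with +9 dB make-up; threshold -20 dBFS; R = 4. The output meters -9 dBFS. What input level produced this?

Remove make-up: -9 − 9 = -18 dBFS.
That's 2 dB above the -20 dBFS threshold.
Before 4:1 compression the overshoot was 2 × 4 = 8 dB, so input = -20 + 8 = -12 dBFS.

-12 dBFS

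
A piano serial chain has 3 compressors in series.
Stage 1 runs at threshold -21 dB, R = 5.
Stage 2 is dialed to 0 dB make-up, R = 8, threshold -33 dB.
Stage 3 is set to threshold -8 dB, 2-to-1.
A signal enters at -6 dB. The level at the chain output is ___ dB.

-31.125 dB

Stage 1: 15 dB above -21 dB, reduced 5:1 to 3 dB above → -18 dB.
Stage 2: -18 dB is 15 dB over -33 dB; at 8:1 that becomes 1.875 dB over, giving -31.125 dB.
Stage 3: -31.125 dB ≤ -8 dB, so stage 3 doesn't engage; output -31.125 dB.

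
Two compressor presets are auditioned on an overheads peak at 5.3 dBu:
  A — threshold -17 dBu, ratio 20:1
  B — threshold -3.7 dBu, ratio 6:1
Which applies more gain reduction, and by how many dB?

A, by 13.685 dB

A: overshoot 22.3 dB → output overshoot 1.115 dB → GR 21.185 dB.
B: overshoot 9 dB → output overshoot 1.5 dB → GR 7.5 dB.
A applies 13.685 dB more gain reduction.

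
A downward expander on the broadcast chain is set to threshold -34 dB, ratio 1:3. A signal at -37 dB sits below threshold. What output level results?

Undershoot = (-34) − (-37) = 3 dB.
At 1:3, that expands to 9 dB under threshold.
Output = -34 − 9 = -43 dB.

-43 dB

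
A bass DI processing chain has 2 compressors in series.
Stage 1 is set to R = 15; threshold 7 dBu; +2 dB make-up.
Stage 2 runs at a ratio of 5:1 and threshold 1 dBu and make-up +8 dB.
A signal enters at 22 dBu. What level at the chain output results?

Stage 1: 22 dBu is 15 dB over 7 dBu; at 15:1 that becomes 1 dB over, giving 8 dBu; +2 dB make-up → 10 dBu.
Stage 2: 10 dBu is 9 dB over 1 dBu; at 5:1 that becomes 1.8 dB over, giving 2.8 dBu; +8 dB make-up → 10.8 dBu.

10.8 dBu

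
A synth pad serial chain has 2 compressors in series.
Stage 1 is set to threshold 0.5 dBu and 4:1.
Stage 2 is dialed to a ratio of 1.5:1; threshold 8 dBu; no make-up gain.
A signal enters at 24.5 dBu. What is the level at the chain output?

6.5 dBu

Stage 1: 24.5 dBu is 24 dB over 0.5 dBu; at 4:1 that becomes 6 dB over, giving 6.5 dBu.
Stage 2: 6.5 dBu ≤ 8 dBu, so stage 2 doesn't engage; output 6.5 dBu.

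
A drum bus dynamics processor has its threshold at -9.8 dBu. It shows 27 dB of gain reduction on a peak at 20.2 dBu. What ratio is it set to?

10:1

Input overshoot = 20.2 − (-9.8) = 30 dB.
Output overshoot = 30 − 27 = 3 dB.
Ratio = input overshoot / output overshoot = 30 / 3 = 10.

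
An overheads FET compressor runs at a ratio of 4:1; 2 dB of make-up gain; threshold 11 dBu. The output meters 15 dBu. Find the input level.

Before make-up, the level was 15 − 2 = 13 dBu.
The compressed level sits 13 − 11 = 2 dB over threshold.
Undo the ratio: input overshoot = 2 × 4 = 8 dB, giving input = 19 dBu.

19 dBu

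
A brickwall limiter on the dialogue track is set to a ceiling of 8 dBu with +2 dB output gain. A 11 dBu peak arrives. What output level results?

At ∞:1, everything above 8 dBu is held at the ceiling.
Output gain then adds 2 dB: 8 + 2 = 10 dBu.

10 dBu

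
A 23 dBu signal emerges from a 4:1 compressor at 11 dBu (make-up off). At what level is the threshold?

7 dBu

Gain reduction = 23 − 11 = 12 dB; output overshoot = GR / (R − 1) = 12 / 3 = 4 dB.
Threshold = output − output overshoot = 11 − 4 = 7 dBu.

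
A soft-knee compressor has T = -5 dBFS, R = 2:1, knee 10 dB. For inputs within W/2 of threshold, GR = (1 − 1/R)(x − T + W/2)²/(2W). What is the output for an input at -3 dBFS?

-4.225 dBFS

x − T + W/2 = -3 − (-5) + 5 = 7.
GR = (1 − 1/2) × 7² / 20 = 0.5 × 49 / 20 = 1.225 dB.
Output = -3 − 1.225 = -4.225 dBFS.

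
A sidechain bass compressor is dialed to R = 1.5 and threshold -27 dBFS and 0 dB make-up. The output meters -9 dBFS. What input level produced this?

0 dBFS

The compressed level sits -9 − (-27) = 18 dB over threshold.
Before 1.5:1 compression the overshoot was 18 × 1.5 = 27 dB, so input = -27 + 27 = 0 dBFS.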